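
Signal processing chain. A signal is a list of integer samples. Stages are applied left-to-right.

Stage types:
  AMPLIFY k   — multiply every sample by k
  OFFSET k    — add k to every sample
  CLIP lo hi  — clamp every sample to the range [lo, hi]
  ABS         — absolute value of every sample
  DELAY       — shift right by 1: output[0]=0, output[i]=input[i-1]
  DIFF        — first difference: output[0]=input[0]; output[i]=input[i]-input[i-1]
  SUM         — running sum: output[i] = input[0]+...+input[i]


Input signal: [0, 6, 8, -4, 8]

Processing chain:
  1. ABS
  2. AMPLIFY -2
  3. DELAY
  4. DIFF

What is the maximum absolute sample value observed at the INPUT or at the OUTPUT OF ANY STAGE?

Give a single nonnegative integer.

Input: [0, 6, 8, -4, 8] (max |s|=8)
Stage 1 (ABS): |0|=0, |6|=6, |8|=8, |-4|=4, |8|=8 -> [0, 6, 8, 4, 8] (max |s|=8)
Stage 2 (AMPLIFY -2): 0*-2=0, 6*-2=-12, 8*-2=-16, 4*-2=-8, 8*-2=-16 -> [0, -12, -16, -8, -16] (max |s|=16)
Stage 3 (DELAY): [0, 0, -12, -16, -8] = [0, 0, -12, -16, -8] -> [0, 0, -12, -16, -8] (max |s|=16)
Stage 4 (DIFF): s[0]=0, 0-0=0, -12-0=-12, -16--12=-4, -8--16=8 -> [0, 0, -12, -4, 8] (max |s|=12)
Overall max amplitude: 16

Answer: 16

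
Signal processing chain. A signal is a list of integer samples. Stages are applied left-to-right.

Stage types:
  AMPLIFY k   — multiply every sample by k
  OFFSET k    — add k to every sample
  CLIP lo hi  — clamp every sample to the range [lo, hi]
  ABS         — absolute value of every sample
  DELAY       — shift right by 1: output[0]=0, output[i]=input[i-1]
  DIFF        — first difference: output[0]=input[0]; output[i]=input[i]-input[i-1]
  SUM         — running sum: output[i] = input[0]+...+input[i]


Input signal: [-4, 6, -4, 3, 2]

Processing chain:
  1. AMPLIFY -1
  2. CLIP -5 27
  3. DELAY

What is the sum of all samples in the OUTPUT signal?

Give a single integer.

Input: [-4, 6, -4, 3, 2]
Stage 1 (AMPLIFY -1): -4*-1=4, 6*-1=-6, -4*-1=4, 3*-1=-3, 2*-1=-2 -> [4, -6, 4, -3, -2]
Stage 2 (CLIP -5 27): clip(4,-5,27)=4, clip(-6,-5,27)=-5, clip(4,-5,27)=4, clip(-3,-5,27)=-3, clip(-2,-5,27)=-2 -> [4, -5, 4, -3, -2]
Stage 3 (DELAY): [0, 4, -5, 4, -3] = [0, 4, -5, 4, -3] -> [0, 4, -5, 4, -3]
Output sum: 0

Answer: 0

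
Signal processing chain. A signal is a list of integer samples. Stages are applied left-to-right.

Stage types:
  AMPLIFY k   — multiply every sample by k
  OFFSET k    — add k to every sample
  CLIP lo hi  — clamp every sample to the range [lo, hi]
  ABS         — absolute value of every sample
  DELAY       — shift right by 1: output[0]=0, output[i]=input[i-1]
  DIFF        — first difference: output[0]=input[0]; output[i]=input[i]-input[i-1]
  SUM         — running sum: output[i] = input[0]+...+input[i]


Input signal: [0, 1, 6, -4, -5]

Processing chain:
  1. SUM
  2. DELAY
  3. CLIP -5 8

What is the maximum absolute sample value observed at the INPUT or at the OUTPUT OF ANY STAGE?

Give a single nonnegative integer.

Answer: 7

Derivation:
Input: [0, 1, 6, -4, -5] (max |s|=6)
Stage 1 (SUM): sum[0..0]=0, sum[0..1]=1, sum[0..2]=7, sum[0..3]=3, sum[0..4]=-2 -> [0, 1, 7, 3, -2] (max |s|=7)
Stage 2 (DELAY): [0, 0, 1, 7, 3] = [0, 0, 1, 7, 3] -> [0, 0, 1, 7, 3] (max |s|=7)
Stage 3 (CLIP -5 8): clip(0,-5,8)=0, clip(0,-5,8)=0, clip(1,-5,8)=1, clip(7,-5,8)=7, clip(3,-5,8)=3 -> [0, 0, 1, 7, 3] (max |s|=7)
Overall max amplitude: 7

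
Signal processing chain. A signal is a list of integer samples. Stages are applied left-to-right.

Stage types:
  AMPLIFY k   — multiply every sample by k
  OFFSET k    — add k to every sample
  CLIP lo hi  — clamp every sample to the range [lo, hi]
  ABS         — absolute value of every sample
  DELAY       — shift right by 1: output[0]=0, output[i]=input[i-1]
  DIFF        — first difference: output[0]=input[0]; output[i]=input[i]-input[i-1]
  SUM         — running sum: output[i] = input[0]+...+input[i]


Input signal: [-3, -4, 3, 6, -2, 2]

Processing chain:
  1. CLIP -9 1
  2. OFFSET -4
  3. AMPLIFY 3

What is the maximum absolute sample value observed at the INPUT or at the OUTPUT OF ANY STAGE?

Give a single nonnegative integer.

Answer: 24

Derivation:
Input: [-3, -4, 3, 6, -2, 2] (max |s|=6)
Stage 1 (CLIP -9 1): clip(-3,-9,1)=-3, clip(-4,-9,1)=-4, clip(3,-9,1)=1, clip(6,-9,1)=1, clip(-2,-9,1)=-2, clip(2,-9,1)=1 -> [-3, -4, 1, 1, -2, 1] (max |s|=4)
Stage 2 (OFFSET -4): -3+-4=-7, -4+-4=-8, 1+-4=-3, 1+-4=-3, -2+-4=-6, 1+-4=-3 -> [-7, -8, -3, -3, -6, -3] (max |s|=8)
Stage 3 (AMPLIFY 3): -7*3=-21, -8*3=-24, -3*3=-9, -3*3=-9, -6*3=-18, -3*3=-9 -> [-21, -24, -9, -9, -18, -9] (max |s|=24)
Overall max amplitude: 24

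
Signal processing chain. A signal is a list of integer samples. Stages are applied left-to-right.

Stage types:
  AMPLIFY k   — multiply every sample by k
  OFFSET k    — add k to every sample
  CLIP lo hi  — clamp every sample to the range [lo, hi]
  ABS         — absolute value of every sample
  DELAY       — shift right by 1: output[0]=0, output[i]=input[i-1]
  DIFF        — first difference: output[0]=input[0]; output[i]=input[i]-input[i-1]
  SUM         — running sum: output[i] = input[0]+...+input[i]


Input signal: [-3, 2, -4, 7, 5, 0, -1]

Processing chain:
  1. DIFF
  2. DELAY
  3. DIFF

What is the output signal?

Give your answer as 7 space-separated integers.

Input: [-3, 2, -4, 7, 5, 0, -1]
Stage 1 (DIFF): s[0]=-3, 2--3=5, -4-2=-6, 7--4=11, 5-7=-2, 0-5=-5, -1-0=-1 -> [-3, 5, -6, 11, -2, -5, -1]
Stage 2 (DELAY): [0, -3, 5, -6, 11, -2, -5] = [0, -3, 5, -6, 11, -2, -5] -> [0, -3, 5, -6, 11, -2, -5]
Stage 3 (DIFF): s[0]=0, -3-0=-3, 5--3=8, -6-5=-11, 11--6=17, -2-11=-13, -5--2=-3 -> [0, -3, 8, -11, 17, -13, -3]

Answer: 0 -3 8 -11 17 -13 -3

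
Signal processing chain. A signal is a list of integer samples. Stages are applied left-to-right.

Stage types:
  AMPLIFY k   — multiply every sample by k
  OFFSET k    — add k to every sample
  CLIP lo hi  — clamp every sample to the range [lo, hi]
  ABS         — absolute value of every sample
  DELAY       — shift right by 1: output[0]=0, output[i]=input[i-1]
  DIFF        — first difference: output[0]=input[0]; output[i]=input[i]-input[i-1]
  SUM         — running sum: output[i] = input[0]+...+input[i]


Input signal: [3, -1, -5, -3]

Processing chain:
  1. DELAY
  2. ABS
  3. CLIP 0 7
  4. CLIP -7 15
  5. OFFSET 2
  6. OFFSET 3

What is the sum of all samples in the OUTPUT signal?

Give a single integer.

Input: [3, -1, -5, -3]
Stage 1 (DELAY): [0, 3, -1, -5] = [0, 3, -1, -5] -> [0, 3, -1, -5]
Stage 2 (ABS): |0|=0, |3|=3, |-1|=1, |-5|=5 -> [0, 3, 1, 5]
Stage 3 (CLIP 0 7): clip(0,0,7)=0, clip(3,0,7)=3, clip(1,0,7)=1, clip(5,0,7)=5 -> [0, 3, 1, 5]
Stage 4 (CLIP -7 15): clip(0,-7,15)=0, clip(3,-7,15)=3, clip(1,-7,15)=1, clip(5,-7,15)=5 -> [0, 3, 1, 5]
Stage 5 (OFFSET 2): 0+2=2, 3+2=5, 1+2=3, 5+2=7 -> [2, 5, 3, 7]
Stage 6 (OFFSET 3): 2+3=5, 5+3=8, 3+3=6, 7+3=10 -> [5, 8, 6, 10]
Output sum: 29

Answer: 29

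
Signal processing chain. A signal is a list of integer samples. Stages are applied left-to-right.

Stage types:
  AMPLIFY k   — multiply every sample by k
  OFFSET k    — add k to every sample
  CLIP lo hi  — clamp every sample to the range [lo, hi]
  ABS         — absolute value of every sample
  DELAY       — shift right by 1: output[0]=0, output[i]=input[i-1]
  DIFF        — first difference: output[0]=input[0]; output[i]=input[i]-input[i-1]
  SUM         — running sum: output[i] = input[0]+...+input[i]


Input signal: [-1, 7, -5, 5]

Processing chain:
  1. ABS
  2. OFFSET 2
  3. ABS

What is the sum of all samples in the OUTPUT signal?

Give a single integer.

Answer: 26

Derivation:
Input: [-1, 7, -5, 5]
Stage 1 (ABS): |-1|=1, |7|=7, |-5|=5, |5|=5 -> [1, 7, 5, 5]
Stage 2 (OFFSET 2): 1+2=3, 7+2=9, 5+2=7, 5+2=7 -> [3, 9, 7, 7]
Stage 3 (ABS): |3|=3, |9|=9, |7|=7, |7|=7 -> [3, 9, 7, 7]
Output sum: 26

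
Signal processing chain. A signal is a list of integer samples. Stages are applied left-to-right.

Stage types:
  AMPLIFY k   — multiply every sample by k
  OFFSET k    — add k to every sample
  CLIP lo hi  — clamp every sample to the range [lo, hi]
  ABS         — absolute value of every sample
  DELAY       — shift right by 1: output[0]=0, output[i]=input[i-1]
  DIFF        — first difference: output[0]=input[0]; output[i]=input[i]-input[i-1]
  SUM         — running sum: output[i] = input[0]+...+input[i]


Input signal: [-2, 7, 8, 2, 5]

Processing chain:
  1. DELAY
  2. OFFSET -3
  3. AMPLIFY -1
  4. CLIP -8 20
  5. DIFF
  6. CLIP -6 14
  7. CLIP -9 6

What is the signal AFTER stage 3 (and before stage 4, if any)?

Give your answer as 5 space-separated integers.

Answer: 3 5 -4 -5 1

Derivation:
Input: [-2, 7, 8, 2, 5]
Stage 1 (DELAY): [0, -2, 7, 8, 2] = [0, -2, 7, 8, 2] -> [0, -2, 7, 8, 2]
Stage 2 (OFFSET -3): 0+-3=-3, -2+-3=-5, 7+-3=4, 8+-3=5, 2+-3=-1 -> [-3, -5, 4, 5, -1]
Stage 3 (AMPLIFY -1): -3*-1=3, -5*-1=5, 4*-1=-4, 5*-1=-5, -1*-1=1 -> [3, 5, -4, -5, 1]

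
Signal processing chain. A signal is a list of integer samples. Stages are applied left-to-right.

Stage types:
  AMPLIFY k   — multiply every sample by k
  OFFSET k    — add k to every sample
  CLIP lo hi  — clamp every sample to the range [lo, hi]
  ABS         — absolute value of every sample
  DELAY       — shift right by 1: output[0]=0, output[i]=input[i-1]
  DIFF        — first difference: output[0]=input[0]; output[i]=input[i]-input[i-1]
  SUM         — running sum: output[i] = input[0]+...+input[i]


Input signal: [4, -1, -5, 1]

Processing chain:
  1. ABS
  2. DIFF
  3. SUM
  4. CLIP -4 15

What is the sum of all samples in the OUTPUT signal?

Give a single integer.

Input: [4, -1, -5, 1]
Stage 1 (ABS): |4|=4, |-1|=1, |-5|=5, |1|=1 -> [4, 1, 5, 1]
Stage 2 (DIFF): s[0]=4, 1-4=-3, 5-1=4, 1-5=-4 -> [4, -3, 4, -4]
Stage 3 (SUM): sum[0..0]=4, sum[0..1]=1, sum[0..2]=5, sum[0..3]=1 -> [4, 1, 5, 1]
Stage 4 (CLIP -4 15): clip(4,-4,15)=4, clip(1,-4,15)=1, clip(5,-4,15)=5, clip(1,-4,15)=1 -> [4, 1, 5, 1]
Output sum: 11

Answer: 11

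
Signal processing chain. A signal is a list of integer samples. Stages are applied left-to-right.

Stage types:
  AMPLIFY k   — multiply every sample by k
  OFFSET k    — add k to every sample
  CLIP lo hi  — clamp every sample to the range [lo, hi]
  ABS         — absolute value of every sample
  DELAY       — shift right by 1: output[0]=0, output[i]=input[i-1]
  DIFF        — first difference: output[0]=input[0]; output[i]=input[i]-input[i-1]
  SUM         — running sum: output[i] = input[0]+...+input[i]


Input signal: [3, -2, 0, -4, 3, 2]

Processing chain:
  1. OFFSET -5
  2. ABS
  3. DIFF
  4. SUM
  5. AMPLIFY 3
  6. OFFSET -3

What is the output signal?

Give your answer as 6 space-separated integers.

Answer: 3 18 12 24 3 6

Derivation:
Input: [3, -2, 0, -4, 3, 2]
Stage 1 (OFFSET -5): 3+-5=-2, -2+-5=-7, 0+-5=-5, -4+-5=-9, 3+-5=-2, 2+-5=-3 -> [-2, -7, -5, -9, -2, -3]
Stage 2 (ABS): |-2|=2, |-7|=7, |-5|=5, |-9|=9, |-2|=2, |-3|=3 -> [2, 7, 5, 9, 2, 3]
Stage 3 (DIFF): s[0]=2, 7-2=5, 5-7=-2, 9-5=4, 2-9=-7, 3-2=1 -> [2, 5, -2, 4, -7, 1]
Stage 4 (SUM): sum[0..0]=2, sum[0..1]=7, sum[0..2]=5, sum[0..3]=9, sum[0..4]=2, sum[0..5]=3 -> [2, 7, 5, 9, 2, 3]
Stage 5 (AMPLIFY 3): 2*3=6, 7*3=21, 5*3=15, 9*3=27, 2*3=6, 3*3=9 -> [6, 21, 15, 27, 6, 9]
Stage 6 (OFFSET -3): 6+-3=3, 21+-3=18, 15+-3=12, 27+-3=24, 6+-3=3, 9+-3=6 -> [3, 18, 12, 24, 3, 6]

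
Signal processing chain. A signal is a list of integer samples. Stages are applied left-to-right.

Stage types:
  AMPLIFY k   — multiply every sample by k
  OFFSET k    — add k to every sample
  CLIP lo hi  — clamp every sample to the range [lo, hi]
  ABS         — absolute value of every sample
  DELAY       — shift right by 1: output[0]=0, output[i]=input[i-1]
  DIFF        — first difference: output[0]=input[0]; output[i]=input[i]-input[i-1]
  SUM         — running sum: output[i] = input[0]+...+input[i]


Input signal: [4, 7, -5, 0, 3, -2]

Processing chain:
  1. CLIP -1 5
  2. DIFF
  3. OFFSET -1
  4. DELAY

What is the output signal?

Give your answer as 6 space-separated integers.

Answer: 0 3 0 -7 0 2

Derivation:
Input: [4, 7, -5, 0, 3, -2]
Stage 1 (CLIP -1 5): clip(4,-1,5)=4, clip(7,-1,5)=5, clip(-5,-1,5)=-1, clip(0,-1,5)=0, clip(3,-1,5)=3, clip(-2,-1,5)=-1 -> [4, 5, -1, 0, 3, -1]
Stage 2 (DIFF): s[0]=4, 5-4=1, -1-5=-6, 0--1=1, 3-0=3, -1-3=-4 -> [4, 1, -6, 1, 3, -4]
Stage 3 (OFFSET -1): 4+-1=3, 1+-1=0, -6+-1=-7, 1+-1=0, 3+-1=2, -4+-1=-5 -> [3, 0, -7, 0, 2, -5]
Stage 4 (DELAY): [0, 3, 0, -7, 0, 2] = [0, 3, 0, -7, 0, 2] -> [0, 3, 0, -7, 0, 2]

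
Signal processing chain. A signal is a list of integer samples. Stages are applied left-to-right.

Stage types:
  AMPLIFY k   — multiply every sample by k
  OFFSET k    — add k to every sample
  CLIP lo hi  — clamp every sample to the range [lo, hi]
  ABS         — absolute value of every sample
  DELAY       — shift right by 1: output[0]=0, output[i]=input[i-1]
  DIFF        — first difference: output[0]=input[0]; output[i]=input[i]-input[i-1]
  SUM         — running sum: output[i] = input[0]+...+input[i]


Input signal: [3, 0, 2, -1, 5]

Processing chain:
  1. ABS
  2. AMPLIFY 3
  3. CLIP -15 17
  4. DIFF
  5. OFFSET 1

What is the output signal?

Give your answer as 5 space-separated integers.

Answer: 10 -8 7 -2 13

Derivation:
Input: [3, 0, 2, -1, 5]
Stage 1 (ABS): |3|=3, |0|=0, |2|=2, |-1|=1, |5|=5 -> [3, 0, 2, 1, 5]
Stage 2 (AMPLIFY 3): 3*3=9, 0*3=0, 2*3=6, 1*3=3, 5*3=15 -> [9, 0, 6, 3, 15]
Stage 3 (CLIP -15 17): clip(9,-15,17)=9, clip(0,-15,17)=0, clip(6,-15,17)=6, clip(3,-15,17)=3, clip(15,-15,17)=15 -> [9, 0, 6, 3, 15]
Stage 4 (DIFF): s[0]=9, 0-9=-9, 6-0=6, 3-6=-3, 15-3=12 -> [9, -9, 6, -3, 12]
Stage 5 (OFFSET 1): 9+1=10, -9+1=-8, 6+1=7, -3+1=-2, 12+1=13 -> [10, -8, 7, -2, 13]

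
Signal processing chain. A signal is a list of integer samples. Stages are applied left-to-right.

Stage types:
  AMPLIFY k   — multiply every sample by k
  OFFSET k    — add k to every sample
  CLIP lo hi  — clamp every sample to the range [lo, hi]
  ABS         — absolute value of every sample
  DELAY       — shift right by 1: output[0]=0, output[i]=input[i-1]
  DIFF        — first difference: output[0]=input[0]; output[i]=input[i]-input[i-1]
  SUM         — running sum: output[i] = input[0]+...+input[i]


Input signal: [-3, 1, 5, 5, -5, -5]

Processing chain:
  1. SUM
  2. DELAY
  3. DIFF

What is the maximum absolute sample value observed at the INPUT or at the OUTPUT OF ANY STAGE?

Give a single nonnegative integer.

Input: [-3, 1, 5, 5, -5, -5] (max |s|=5)
Stage 1 (SUM): sum[0..0]=-3, sum[0..1]=-2, sum[0..2]=3, sum[0..3]=8, sum[0..4]=3, sum[0..5]=-2 -> [-3, -2, 3, 8, 3, -2] (max |s|=8)
Stage 2 (DELAY): [0, -3, -2, 3, 8, 3] = [0, -3, -2, 3, 8, 3] -> [0, -3, -2, 3, 8, 3] (max |s|=8)
Stage 3 (DIFF): s[0]=0, -3-0=-3, -2--3=1, 3--2=5, 8-3=5, 3-8=-5 -> [0, -3, 1, 5, 5, -5] (max |s|=5)
Overall max amplitude: 8

Answer: 8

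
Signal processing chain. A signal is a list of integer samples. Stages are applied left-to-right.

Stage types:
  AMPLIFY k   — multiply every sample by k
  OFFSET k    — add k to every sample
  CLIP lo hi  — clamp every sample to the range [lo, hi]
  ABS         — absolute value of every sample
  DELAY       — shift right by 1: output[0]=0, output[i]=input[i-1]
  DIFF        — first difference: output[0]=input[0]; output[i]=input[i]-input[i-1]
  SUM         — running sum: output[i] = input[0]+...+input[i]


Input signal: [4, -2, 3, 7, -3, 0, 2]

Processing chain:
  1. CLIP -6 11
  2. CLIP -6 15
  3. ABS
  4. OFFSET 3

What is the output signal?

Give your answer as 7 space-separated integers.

Answer: 7 5 6 10 6 3 5

Derivation:
Input: [4, -2, 3, 7, -3, 0, 2]
Stage 1 (CLIP -6 11): clip(4,-6,11)=4, clip(-2,-6,11)=-2, clip(3,-6,11)=3, clip(7,-6,11)=7, clip(-3,-6,11)=-3, clip(0,-6,11)=0, clip(2,-6,11)=2 -> [4, -2, 3, 7, -3, 0, 2]
Stage 2 (CLIP -6 15): clip(4,-6,15)=4, clip(-2,-6,15)=-2, clip(3,-6,15)=3, clip(7,-6,15)=7, clip(-3,-6,15)=-3, clip(0,-6,15)=0, clip(2,-6,15)=2 -> [4, -2, 3, 7, -3, 0, 2]
Stage 3 (ABS): |4|=4, |-2|=2, |3|=3, |7|=7, |-3|=3, |0|=0, |2|=2 -> [4, 2, 3, 7, 3, 0, 2]
Stage 4 (OFFSET 3): 4+3=7, 2+3=5, 3+3=6, 7+3=10, 3+3=6, 0+3=3, 2+3=5 -> [7, 5, 6, 10, 6, 3, 5]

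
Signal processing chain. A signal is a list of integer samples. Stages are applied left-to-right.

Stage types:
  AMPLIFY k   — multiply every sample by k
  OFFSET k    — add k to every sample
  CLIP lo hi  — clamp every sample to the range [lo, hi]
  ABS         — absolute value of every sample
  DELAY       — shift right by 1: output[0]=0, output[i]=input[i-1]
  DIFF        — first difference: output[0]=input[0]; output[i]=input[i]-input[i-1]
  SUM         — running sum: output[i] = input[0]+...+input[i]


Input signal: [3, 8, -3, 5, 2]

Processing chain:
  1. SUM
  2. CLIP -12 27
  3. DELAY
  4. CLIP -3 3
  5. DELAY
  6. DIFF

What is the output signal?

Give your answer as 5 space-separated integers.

Answer: 0 0 3 0 0

Derivation:
Input: [3, 8, -3, 5, 2]
Stage 1 (SUM): sum[0..0]=3, sum[0..1]=11, sum[0..2]=8, sum[0..3]=13, sum[0..4]=15 -> [3, 11, 8, 13, 15]
Stage 2 (CLIP -12 27): clip(3,-12,27)=3, clip(11,-12,27)=11, clip(8,-12,27)=8, clip(13,-12,27)=13, clip(15,-12,27)=15 -> [3, 11, 8, 13, 15]
Stage 3 (DELAY): [0, 3, 11, 8, 13] = [0, 3, 11, 8, 13] -> [0, 3, 11, 8, 13]
Stage 4 (CLIP -3 3): clip(0,-3,3)=0, clip(3,-3,3)=3, clip(11,-3,3)=3, clip(8,-3,3)=3, clip(13,-3,3)=3 -> [0, 3, 3, 3, 3]
Stage 5 (DELAY): [0, 0, 3, 3, 3] = [0, 0, 3, 3, 3] -> [0, 0, 3, 3, 3]
Stage 6 (DIFF): s[0]=0, 0-0=0, 3-0=3, 3-3=0, 3-3=0 -> [0, 0, 3, 0, 0]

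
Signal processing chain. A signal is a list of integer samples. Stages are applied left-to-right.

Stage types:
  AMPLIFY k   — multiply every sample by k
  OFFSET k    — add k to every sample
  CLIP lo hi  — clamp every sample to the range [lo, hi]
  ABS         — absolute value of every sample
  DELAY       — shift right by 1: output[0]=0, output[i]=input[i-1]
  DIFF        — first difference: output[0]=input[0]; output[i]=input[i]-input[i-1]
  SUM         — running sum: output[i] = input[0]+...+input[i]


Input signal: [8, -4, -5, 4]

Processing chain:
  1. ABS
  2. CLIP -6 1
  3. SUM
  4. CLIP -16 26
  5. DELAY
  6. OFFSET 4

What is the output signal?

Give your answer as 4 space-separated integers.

Answer: 4 5 6 7

Derivation:
Input: [8, -4, -5, 4]
Stage 1 (ABS): |8|=8, |-4|=4, |-5|=5, |4|=4 -> [8, 4, 5, 4]
Stage 2 (CLIP -6 1): clip(8,-6,1)=1, clip(4,-6,1)=1, clip(5,-6,1)=1, clip(4,-6,1)=1 -> [1, 1, 1, 1]
Stage 3 (SUM): sum[0..0]=1, sum[0..1]=2, sum[0..2]=3, sum[0..3]=4 -> [1, 2, 3, 4]
Stage 4 (CLIP -16 26): clip(1,-16,26)=1, clip(2,-16,26)=2, clip(3,-16,26)=3, clip(4,-16,26)=4 -> [1, 2, 3, 4]
Stage 5 (DELAY): [0, 1, 2, 3] = [0, 1, 2, 3] -> [0, 1, 2, 3]
Stage 6 (OFFSET 4): 0+4=4, 1+4=5, 2+4=6, 3+4=7 -> [4, 5, 6, 7]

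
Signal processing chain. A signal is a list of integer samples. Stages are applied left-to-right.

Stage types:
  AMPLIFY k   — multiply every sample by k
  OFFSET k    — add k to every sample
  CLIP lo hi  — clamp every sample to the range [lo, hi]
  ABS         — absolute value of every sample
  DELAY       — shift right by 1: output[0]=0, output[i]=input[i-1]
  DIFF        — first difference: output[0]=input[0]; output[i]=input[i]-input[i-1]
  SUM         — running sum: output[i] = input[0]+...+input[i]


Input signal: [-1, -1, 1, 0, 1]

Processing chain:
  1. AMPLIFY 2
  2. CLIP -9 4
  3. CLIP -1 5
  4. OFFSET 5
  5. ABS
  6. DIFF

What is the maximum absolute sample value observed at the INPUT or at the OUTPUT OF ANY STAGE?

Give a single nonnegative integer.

Input: [-1, -1, 1, 0, 1] (max |s|=1)
Stage 1 (AMPLIFY 2): -1*2=-2, -1*2=-2, 1*2=2, 0*2=0, 1*2=2 -> [-2, -2, 2, 0, 2] (max |s|=2)
Stage 2 (CLIP -9 4): clip(-2,-9,4)=-2, clip(-2,-9,4)=-2, clip(2,-9,4)=2, clip(0,-9,4)=0, clip(2,-9,4)=2 -> [-2, -2, 2, 0, 2] (max |s|=2)
Stage 3 (CLIP -1 5): clip(-2,-1,5)=-1, clip(-2,-1,5)=-1, clip(2,-1,5)=2, clip(0,-1,5)=0, clip(2,-1,5)=2 -> [-1, -1, 2, 0, 2] (max |s|=2)
Stage 4 (OFFSET 5): -1+5=4, -1+5=4, 2+5=7, 0+5=5, 2+5=7 -> [4, 4, 7, 5, 7] (max |s|=7)
Stage 5 (ABS): |4|=4, |4|=4, |7|=7, |5|=5, |7|=7 -> [4, 4, 7, 5, 7] (max |s|=7)
Stage 6 (DIFF): s[0]=4, 4-4=0, 7-4=3, 5-7=-2, 7-5=2 -> [4, 0, 3, -2, 2] (max |s|=4)
Overall max amplitude: 7

Answer: 7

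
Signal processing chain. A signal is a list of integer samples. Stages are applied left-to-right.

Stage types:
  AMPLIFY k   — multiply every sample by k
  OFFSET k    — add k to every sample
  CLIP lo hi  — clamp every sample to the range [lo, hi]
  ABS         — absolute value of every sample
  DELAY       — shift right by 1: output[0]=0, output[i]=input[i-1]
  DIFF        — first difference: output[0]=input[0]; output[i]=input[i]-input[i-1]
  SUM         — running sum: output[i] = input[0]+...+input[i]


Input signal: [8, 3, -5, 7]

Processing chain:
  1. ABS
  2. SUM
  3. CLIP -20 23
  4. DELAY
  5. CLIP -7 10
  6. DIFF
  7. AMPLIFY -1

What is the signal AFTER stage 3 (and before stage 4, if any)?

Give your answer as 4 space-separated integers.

Answer: 8 11 16 23

Derivation:
Input: [8, 3, -5, 7]
Stage 1 (ABS): |8|=8, |3|=3, |-5|=5, |7|=7 -> [8, 3, 5, 7]
Stage 2 (SUM): sum[0..0]=8, sum[0..1]=11, sum[0..2]=16, sum[0..3]=23 -> [8, 11, 16, 23]
Stage 3 (CLIP -20 23): clip(8,-20,23)=8, clip(11,-20,23)=11, clip(16,-20,23)=16, clip(23,-20,23)=23 -> [8, 11, 16, 23]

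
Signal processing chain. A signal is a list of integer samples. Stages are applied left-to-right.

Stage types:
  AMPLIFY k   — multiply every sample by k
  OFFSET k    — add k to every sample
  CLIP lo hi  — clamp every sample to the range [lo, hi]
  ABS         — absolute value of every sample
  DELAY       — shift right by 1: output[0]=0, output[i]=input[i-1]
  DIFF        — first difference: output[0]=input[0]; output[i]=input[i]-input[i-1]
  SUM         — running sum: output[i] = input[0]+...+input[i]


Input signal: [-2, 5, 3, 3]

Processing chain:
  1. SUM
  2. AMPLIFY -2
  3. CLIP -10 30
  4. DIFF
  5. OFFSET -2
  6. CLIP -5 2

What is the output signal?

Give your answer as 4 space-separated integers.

Input: [-2, 5, 3, 3]
Stage 1 (SUM): sum[0..0]=-2, sum[0..1]=3, sum[0..2]=6, sum[0..3]=9 -> [-2, 3, 6, 9]
Stage 2 (AMPLIFY -2): -2*-2=4, 3*-2=-6, 6*-2=-12, 9*-2=-18 -> [4, -6, -12, -18]
Stage 3 (CLIP -10 30): clip(4,-10,30)=4, clip(-6,-10,30)=-6, clip(-12,-10,30)=-10, clip(-18,-10,30)=-10 -> [4, -6, -10, -10]
Stage 4 (DIFF): s[0]=4, -6-4=-10, -10--6=-4, -10--10=0 -> [4, -10, -4, 0]
Stage 5 (OFFSET -2): 4+-2=2, -10+-2=-12, -4+-2=-6, 0+-2=-2 -> [2, -12, -6, -2]
Stage 6 (CLIP -5 2): clip(2,-5,2)=2, clip(-12,-5,2)=-5, clip(-6,-5,2)=-5, clip(-2,-5,2)=-2 -> [2, -5, -5, -2]

Answer: 2 -5 -5 -2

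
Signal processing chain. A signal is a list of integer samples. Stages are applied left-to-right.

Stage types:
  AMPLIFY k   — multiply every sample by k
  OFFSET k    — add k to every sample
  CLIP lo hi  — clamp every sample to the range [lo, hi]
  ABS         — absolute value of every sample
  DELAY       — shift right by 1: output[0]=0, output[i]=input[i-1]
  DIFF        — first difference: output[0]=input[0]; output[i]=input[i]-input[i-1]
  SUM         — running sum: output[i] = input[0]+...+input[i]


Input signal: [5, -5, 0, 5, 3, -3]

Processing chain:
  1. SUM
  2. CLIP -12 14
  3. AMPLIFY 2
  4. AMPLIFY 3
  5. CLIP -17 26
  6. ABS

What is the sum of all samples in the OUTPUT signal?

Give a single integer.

Answer: 104

Derivation:
Input: [5, -5, 0, 5, 3, -3]
Stage 1 (SUM): sum[0..0]=5, sum[0..1]=0, sum[0..2]=0, sum[0..3]=5, sum[0..4]=8, sum[0..5]=5 -> [5, 0, 0, 5, 8, 5]
Stage 2 (CLIP -12 14): clip(5,-12,14)=5, clip(0,-12,14)=0, clip(0,-12,14)=0, clip(5,-12,14)=5, clip(8,-12,14)=8, clip(5,-12,14)=5 -> [5, 0, 0, 5, 8, 5]
Stage 3 (AMPLIFY 2): 5*2=10, 0*2=0, 0*2=0, 5*2=10, 8*2=16, 5*2=10 -> [10, 0, 0, 10, 16, 10]
Stage 4 (AMPLIFY 3): 10*3=30, 0*3=0, 0*3=0, 10*3=30, 16*3=48, 10*3=30 -> [30, 0, 0, 30, 48, 30]
Stage 5 (CLIP -17 26): clip(30,-17,26)=26, clip(0,-17,26)=0, clip(0,-17,26)=0, clip(30,-17,26)=26, clip(48,-17,26)=26, clip(30,-17,26)=26 -> [26, 0, 0, 26, 26, 26]
Stage 6 (ABS): |26|=26, |0|=0, |0|=0, |26|=26, |26|=26, |26|=26 -> [26, 0, 0, 26, 26, 26]
Output sum: 104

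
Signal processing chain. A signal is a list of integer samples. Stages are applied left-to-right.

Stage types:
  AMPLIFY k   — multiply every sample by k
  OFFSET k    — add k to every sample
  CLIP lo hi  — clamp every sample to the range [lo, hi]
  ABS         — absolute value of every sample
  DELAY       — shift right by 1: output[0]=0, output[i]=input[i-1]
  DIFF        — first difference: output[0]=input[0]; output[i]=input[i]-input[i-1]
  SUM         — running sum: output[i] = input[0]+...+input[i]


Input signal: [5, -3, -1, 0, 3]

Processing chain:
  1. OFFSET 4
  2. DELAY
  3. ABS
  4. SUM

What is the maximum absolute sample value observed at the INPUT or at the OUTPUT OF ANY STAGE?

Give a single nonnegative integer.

Answer: 17

Derivation:
Input: [5, -3, -1, 0, 3] (max |s|=5)
Stage 1 (OFFSET 4): 5+4=9, -3+4=1, -1+4=3, 0+4=4, 3+4=7 -> [9, 1, 3, 4, 7] (max |s|=9)
Stage 2 (DELAY): [0, 9, 1, 3, 4] = [0, 9, 1, 3, 4] -> [0, 9, 1, 3, 4] (max |s|=9)
Stage 3 (ABS): |0|=0, |9|=9, |1|=1, |3|=3, |4|=4 -> [0, 9, 1, 3, 4] (max |s|=9)
Stage 4 (SUM): sum[0..0]=0, sum[0..1]=9, sum[0..2]=10, sum[0..3]=13, sum[0..4]=17 -> [0, 9, 10, 13, 17] (max |s|=17)
Overall max amplitude: 17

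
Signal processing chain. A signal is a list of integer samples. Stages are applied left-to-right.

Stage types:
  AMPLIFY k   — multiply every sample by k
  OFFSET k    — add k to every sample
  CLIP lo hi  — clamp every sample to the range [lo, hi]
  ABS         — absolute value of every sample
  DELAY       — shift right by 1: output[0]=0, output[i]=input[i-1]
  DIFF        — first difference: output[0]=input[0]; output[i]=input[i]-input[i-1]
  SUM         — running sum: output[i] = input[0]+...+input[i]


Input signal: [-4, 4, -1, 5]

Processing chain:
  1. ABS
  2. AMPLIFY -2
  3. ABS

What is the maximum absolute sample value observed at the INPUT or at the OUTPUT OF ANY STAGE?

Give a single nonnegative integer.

Answer: 10

Derivation:
Input: [-4, 4, -1, 5] (max |s|=5)
Stage 1 (ABS): |-4|=4, |4|=4, |-1|=1, |5|=5 -> [4, 4, 1, 5] (max |s|=5)
Stage 2 (AMPLIFY -2): 4*-2=-8, 4*-2=-8, 1*-2=-2, 5*-2=-10 -> [-8, -8, -2, -10] (max |s|=10)
Stage 3 (ABS): |-8|=8, |-8|=8, |-2|=2, |-10|=10 -> [8, 8, 2, 10] (max |s|=10)
Overall max amplitude: 10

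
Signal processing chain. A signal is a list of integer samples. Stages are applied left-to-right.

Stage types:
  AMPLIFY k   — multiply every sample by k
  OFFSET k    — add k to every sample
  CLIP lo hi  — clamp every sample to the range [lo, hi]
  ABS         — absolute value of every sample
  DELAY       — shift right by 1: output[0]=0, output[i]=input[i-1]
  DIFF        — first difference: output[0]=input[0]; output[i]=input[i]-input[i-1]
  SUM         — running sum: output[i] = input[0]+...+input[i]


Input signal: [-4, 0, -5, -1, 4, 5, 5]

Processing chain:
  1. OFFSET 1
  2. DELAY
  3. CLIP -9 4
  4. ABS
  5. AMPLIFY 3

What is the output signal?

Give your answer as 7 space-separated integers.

Input: [-4, 0, -5, -1, 4, 5, 5]
Stage 1 (OFFSET 1): -4+1=-3, 0+1=1, -5+1=-4, -1+1=0, 4+1=5, 5+1=6, 5+1=6 -> [-3, 1, -4, 0, 5, 6, 6]
Stage 2 (DELAY): [0, -3, 1, -4, 0, 5, 6] = [0, -3, 1, -4, 0, 5, 6] -> [0, -3, 1, -4, 0, 5, 6]
Stage 3 (CLIP -9 4): clip(0,-9,4)=0, clip(-3,-9,4)=-3, clip(1,-9,4)=1, clip(-4,-9,4)=-4, clip(0,-9,4)=0, clip(5,-9,4)=4, clip(6,-9,4)=4 -> [0, -3, 1, -4, 0, 4, 4]
Stage 4 (ABS): |0|=0, |-3|=3, |1|=1, |-4|=4, |0|=0, |4|=4, |4|=4 -> [0, 3, 1, 4, 0, 4, 4]
Stage 5 (AMPLIFY 3): 0*3=0, 3*3=9, 1*3=3, 4*3=12, 0*3=0, 4*3=12, 4*3=12 -> [0, 9, 3, 12, 0, 12, 12]

Answer: 0 9 3 12 0 12 12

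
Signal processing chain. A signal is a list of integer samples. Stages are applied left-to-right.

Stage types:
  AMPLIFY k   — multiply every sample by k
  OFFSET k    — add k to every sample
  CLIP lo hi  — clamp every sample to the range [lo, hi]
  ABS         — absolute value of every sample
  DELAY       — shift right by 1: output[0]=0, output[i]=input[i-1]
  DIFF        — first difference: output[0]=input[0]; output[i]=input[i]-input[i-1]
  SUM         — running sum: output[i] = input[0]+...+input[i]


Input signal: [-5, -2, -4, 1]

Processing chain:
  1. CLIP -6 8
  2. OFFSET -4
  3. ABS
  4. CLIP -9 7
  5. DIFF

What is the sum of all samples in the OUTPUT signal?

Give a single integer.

Answer: 3

Derivation:
Input: [-5, -2, -4, 1]
Stage 1 (CLIP -6 8): clip(-5,-6,8)=-5, clip(-2,-6,8)=-2, clip(-4,-6,8)=-4, clip(1,-6,8)=1 -> [-5, -2, -4, 1]
Stage 2 (OFFSET -4): -5+-4=-9, -2+-4=-6, -4+-4=-8, 1+-4=-3 -> [-9, -6, -8, -3]
Stage 3 (ABS): |-9|=9, |-6|=6, |-8|=8, |-3|=3 -> [9, 6, 8, 3]
Stage 4 (CLIP -9 7): clip(9,-9,7)=7, clip(6,-9,7)=6, clip(8,-9,7)=7, clip(3,-9,7)=3 -> [7, 6, 7, 3]
Stage 5 (DIFF): s[0]=7, 6-7=-1, 7-6=1, 3-7=-4 -> [7, -1, 1, -4]
Output sum: 3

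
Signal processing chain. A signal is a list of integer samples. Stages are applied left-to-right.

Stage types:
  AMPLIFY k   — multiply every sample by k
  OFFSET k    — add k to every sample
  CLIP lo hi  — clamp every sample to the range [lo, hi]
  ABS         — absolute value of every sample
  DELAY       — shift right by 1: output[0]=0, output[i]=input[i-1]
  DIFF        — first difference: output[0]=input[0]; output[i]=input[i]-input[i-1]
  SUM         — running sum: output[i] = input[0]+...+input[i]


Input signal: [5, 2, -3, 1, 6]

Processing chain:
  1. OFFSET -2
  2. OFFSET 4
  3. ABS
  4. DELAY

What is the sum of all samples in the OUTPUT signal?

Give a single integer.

Input: [5, 2, -3, 1, 6]
Stage 1 (OFFSET -2): 5+-2=3, 2+-2=0, -3+-2=-5, 1+-2=-1, 6+-2=4 -> [3, 0, -5, -1, 4]
Stage 2 (OFFSET 4): 3+4=7, 0+4=4, -5+4=-1, -1+4=3, 4+4=8 -> [7, 4, -1, 3, 8]
Stage 3 (ABS): |7|=7, |4|=4, |-1|=1, |3|=3, |8|=8 -> [7, 4, 1, 3, 8]
Stage 4 (DELAY): [0, 7, 4, 1, 3] = [0, 7, 4, 1, 3] -> [0, 7, 4, 1, 3]
Output sum: 15

Answer: 15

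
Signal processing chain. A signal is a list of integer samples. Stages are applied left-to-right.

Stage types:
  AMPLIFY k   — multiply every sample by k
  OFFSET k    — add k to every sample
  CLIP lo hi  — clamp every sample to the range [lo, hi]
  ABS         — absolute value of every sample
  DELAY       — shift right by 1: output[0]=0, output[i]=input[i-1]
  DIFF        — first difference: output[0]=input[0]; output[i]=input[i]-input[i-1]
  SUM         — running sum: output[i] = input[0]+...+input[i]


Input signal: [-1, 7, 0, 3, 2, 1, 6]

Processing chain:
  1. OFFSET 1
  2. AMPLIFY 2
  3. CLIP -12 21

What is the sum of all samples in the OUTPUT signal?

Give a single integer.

Input: [-1, 7, 0, 3, 2, 1, 6]
Stage 1 (OFFSET 1): -1+1=0, 7+1=8, 0+1=1, 3+1=4, 2+1=3, 1+1=2, 6+1=7 -> [0, 8, 1, 4, 3, 2, 7]
Stage 2 (AMPLIFY 2): 0*2=0, 8*2=16, 1*2=2, 4*2=8, 3*2=6, 2*2=4, 7*2=14 -> [0, 16, 2, 8, 6, 4, 14]
Stage 3 (CLIP -12 21): clip(0,-12,21)=0, clip(16,-12,21)=16, clip(2,-12,21)=2, clip(8,-12,21)=8, clip(6,-12,21)=6, clip(4,-12,21)=4, clip(14,-12,21)=14 -> [0, 16, 2, 8, 6, 4, 14]
Output sum: 50

Answer: 50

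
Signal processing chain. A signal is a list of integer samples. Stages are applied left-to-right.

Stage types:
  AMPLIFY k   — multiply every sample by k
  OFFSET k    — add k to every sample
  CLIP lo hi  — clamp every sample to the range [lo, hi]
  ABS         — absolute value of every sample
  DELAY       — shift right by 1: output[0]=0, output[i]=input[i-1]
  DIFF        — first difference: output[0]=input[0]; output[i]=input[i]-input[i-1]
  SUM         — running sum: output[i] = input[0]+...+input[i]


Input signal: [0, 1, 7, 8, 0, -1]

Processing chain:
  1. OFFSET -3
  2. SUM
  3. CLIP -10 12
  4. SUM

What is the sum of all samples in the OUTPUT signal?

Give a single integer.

Input: [0, 1, 7, 8, 0, -1]
Stage 1 (OFFSET -3): 0+-3=-3, 1+-3=-2, 7+-3=4, 8+-3=5, 0+-3=-3, -1+-3=-4 -> [-3, -2, 4, 5, -3, -4]
Stage 2 (SUM): sum[0..0]=-3, sum[0..1]=-5, sum[0..2]=-1, sum[0..3]=4, sum[0..4]=1, sum[0..5]=-3 -> [-3, -5, -1, 4, 1, -3]
Stage 3 (CLIP -10 12): clip(-3,-10,12)=-3, clip(-5,-10,12)=-5, clip(-1,-10,12)=-1, clip(4,-10,12)=4, clip(1,-10,12)=1, clip(-3,-10,12)=-3 -> [-3, -5, -1, 4, 1, -3]
Stage 4 (SUM): sum[0..0]=-3, sum[0..1]=-8, sum[0..2]=-9, sum[0..3]=-5, sum[0..4]=-4, sum[0..5]=-7 -> [-3, -8, -9, -5, -4, -7]
Output sum: -36

Answer: -36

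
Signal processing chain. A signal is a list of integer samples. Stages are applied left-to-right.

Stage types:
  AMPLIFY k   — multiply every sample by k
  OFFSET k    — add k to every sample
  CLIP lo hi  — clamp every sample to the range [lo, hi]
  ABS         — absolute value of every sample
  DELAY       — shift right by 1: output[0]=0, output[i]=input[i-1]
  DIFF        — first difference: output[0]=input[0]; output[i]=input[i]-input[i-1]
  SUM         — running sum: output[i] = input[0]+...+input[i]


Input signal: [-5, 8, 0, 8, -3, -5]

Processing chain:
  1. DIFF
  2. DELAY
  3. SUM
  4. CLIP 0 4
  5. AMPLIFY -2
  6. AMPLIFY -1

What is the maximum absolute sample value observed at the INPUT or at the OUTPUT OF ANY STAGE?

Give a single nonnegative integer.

Input: [-5, 8, 0, 8, -3, -5] (max |s|=8)
Stage 1 (DIFF): s[0]=-5, 8--5=13, 0-8=-8, 8-0=8, -3-8=-11, -5--3=-2 -> [-5, 13, -8, 8, -11, -2] (max |s|=13)
Stage 2 (DELAY): [0, -5, 13, -8, 8, -11] = [0, -5, 13, -8, 8, -11] -> [0, -5, 13, -8, 8, -11] (max |s|=13)
Stage 3 (SUM): sum[0..0]=0, sum[0..1]=-5, sum[0..2]=8, sum[0..3]=0, sum[0..4]=8, sum[0..5]=-3 -> [0, -5, 8, 0, 8, -3] (max |s|=8)
Stage 4 (CLIP 0 4): clip(0,0,4)=0, clip(-5,0,4)=0, clip(8,0,4)=4, clip(0,0,4)=0, clip(8,0,4)=4, clip(-3,0,4)=0 -> [0, 0, 4, 0, 4, 0] (max |s|=4)
Stage 5 (AMPLIFY -2): 0*-2=0, 0*-2=0, 4*-2=-8, 0*-2=0, 4*-2=-8, 0*-2=0 -> [0, 0, -8, 0, -8, 0] (max |s|=8)
Stage 6 (AMPLIFY -1): 0*-1=0, 0*-1=0, -8*-1=8, 0*-1=0, -8*-1=8, 0*-1=0 -> [0, 0, 8, 0, 8, 0] (max |s|=8)
Overall max amplitude: 13

Answer: 13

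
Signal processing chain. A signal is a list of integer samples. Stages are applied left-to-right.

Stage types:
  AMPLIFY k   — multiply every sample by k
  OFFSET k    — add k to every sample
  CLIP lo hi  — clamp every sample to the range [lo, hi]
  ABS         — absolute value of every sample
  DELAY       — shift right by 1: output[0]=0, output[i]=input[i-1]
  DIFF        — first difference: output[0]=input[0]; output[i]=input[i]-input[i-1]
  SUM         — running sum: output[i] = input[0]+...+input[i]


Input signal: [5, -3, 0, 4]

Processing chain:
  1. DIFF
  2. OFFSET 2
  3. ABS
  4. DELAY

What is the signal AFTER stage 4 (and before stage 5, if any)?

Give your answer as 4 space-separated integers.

Answer: 0 7 6 5

Derivation:
Input: [5, -3, 0, 4]
Stage 1 (DIFF): s[0]=5, -3-5=-8, 0--3=3, 4-0=4 -> [5, -8, 3, 4]
Stage 2 (OFFSET 2): 5+2=7, -8+2=-6, 3+2=5, 4+2=6 -> [7, -6, 5, 6]
Stage 3 (ABS): |7|=7, |-6|=6, |5|=5, |6|=6 -> [7, 6, 5, 6]
Stage 4 (DELAY): [0, 7, 6, 5] = [0, 7, 6, 5] -> [0, 7, 6, 5]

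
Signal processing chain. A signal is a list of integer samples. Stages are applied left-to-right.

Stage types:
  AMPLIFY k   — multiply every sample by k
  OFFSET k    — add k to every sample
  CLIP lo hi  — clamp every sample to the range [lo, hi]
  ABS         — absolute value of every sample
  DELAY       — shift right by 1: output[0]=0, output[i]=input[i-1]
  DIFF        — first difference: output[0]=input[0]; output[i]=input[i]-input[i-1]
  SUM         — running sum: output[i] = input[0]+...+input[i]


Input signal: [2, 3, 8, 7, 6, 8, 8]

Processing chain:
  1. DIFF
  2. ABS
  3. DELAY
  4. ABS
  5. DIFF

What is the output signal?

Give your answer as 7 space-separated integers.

Input: [2, 3, 8, 7, 6, 8, 8]
Stage 1 (DIFF): s[0]=2, 3-2=1, 8-3=5, 7-8=-1, 6-7=-1, 8-6=2, 8-8=0 -> [2, 1, 5, -1, -1, 2, 0]
Stage 2 (ABS): |2|=2, |1|=1, |5|=5, |-1|=1, |-1|=1, |2|=2, |0|=0 -> [2, 1, 5, 1, 1, 2, 0]
Stage 3 (DELAY): [0, 2, 1, 5, 1, 1, 2] = [0, 2, 1, 5, 1, 1, 2] -> [0, 2, 1, 5, 1, 1, 2]
Stage 4 (ABS): |0|=0, |2|=2, |1|=1, |5|=5, |1|=1, |1|=1, |2|=2 -> [0, 2, 1, 5, 1, 1, 2]
Stage 5 (DIFF): s[0]=0, 2-0=2, 1-2=-1, 5-1=4, 1-5=-4, 1-1=0, 2-1=1 -> [0, 2, -1, 4, -4, 0, 1]

Answer: 0 2 -1 4 -4 0 1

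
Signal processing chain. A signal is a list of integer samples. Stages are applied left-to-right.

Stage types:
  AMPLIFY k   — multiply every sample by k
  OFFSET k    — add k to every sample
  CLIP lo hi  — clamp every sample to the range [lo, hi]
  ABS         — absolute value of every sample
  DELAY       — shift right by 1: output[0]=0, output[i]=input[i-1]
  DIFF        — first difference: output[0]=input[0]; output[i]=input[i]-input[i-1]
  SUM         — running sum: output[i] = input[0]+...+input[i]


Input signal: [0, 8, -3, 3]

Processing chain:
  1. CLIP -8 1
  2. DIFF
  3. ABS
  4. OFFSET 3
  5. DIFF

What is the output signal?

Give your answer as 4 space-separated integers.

Answer: 3 1 3 0

Derivation:
Input: [0, 8, -3, 3]
Stage 1 (CLIP -8 1): clip(0,-8,1)=0, clip(8,-8,1)=1, clip(-3,-8,1)=-3, clip(3,-8,1)=1 -> [0, 1, -3, 1]
Stage 2 (DIFF): s[0]=0, 1-0=1, -3-1=-4, 1--3=4 -> [0, 1, -4, 4]
Stage 3 (ABS): |0|=0, |1|=1, |-4|=4, |4|=4 -> [0, 1, 4, 4]
Stage 4 (OFFSET 3): 0+3=3, 1+3=4, 4+3=7, 4+3=7 -> [3, 4, 7, 7]
Stage 5 (DIFF): s[0]=3, 4-3=1, 7-4=3, 7-7=0 -> [3, 1, 3, 0]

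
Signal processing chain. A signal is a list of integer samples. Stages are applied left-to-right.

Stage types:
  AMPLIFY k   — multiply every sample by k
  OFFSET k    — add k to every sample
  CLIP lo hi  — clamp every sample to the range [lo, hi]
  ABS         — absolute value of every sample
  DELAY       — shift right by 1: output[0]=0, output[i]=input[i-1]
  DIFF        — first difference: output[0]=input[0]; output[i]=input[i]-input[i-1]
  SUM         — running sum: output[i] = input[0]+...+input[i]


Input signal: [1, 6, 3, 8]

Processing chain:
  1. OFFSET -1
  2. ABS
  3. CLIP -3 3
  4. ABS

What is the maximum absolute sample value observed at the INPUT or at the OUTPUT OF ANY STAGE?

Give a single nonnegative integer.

Input: [1, 6, 3, 8] (max |s|=8)
Stage 1 (OFFSET -1): 1+-1=0, 6+-1=5, 3+-1=2, 8+-1=7 -> [0, 5, 2, 7] (max |s|=7)
Stage 2 (ABS): |0|=0, |5|=5, |2|=2, |7|=7 -> [0, 5, 2, 7] (max |s|=7)
Stage 3 (CLIP -3 3): clip(0,-3,3)=0, clip(5,-3,3)=3, clip(2,-3,3)=2, clip(7,-3,3)=3 -> [0, 3, 2, 3] (max |s|=3)
Stage 4 (ABS): |0|=0, |3|=3, |2|=2, |3|=3 -> [0, 3, 2, 3] (max |s|=3)
Overall max amplitude: 8

Answer: 8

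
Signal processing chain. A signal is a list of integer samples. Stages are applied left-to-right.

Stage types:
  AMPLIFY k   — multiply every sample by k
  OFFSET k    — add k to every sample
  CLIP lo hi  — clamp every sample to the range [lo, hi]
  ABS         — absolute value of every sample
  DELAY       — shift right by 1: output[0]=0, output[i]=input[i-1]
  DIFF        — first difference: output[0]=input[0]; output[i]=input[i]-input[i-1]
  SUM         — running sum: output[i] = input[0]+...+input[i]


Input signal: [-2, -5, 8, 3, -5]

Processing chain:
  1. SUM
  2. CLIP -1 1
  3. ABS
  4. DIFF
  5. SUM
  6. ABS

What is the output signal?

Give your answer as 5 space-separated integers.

Input: [-2, -5, 8, 3, -5]
Stage 1 (SUM): sum[0..0]=-2, sum[0..1]=-7, sum[0..2]=1, sum[0..3]=4, sum[0..4]=-1 -> [-2, -7, 1, 4, -1]
Stage 2 (CLIP -1 1): clip(-2,-1,1)=-1, clip(-7,-1,1)=-1, clip(1,-1,1)=1, clip(4,-1,1)=1, clip(-1,-1,1)=-1 -> [-1, -1, 1, 1, -1]
Stage 3 (ABS): |-1|=1, |-1|=1, |1|=1, |1|=1, |-1|=1 -> [1, 1, 1, 1, 1]
Stage 4 (DIFF): s[0]=1, 1-1=0, 1-1=0, 1-1=0, 1-1=0 -> [1, 0, 0, 0, 0]
Stage 5 (SUM): sum[0..0]=1, sum[0..1]=1, sum[0..2]=1, sum[0..3]=1, sum[0..4]=1 -> [1, 1, 1, 1, 1]
Stage 6 (ABS): |1|=1, |1|=1, |1|=1, |1|=1, |1|=1 -> [1, 1, 1, 1, 1]

Answer: 1 1 1 1 1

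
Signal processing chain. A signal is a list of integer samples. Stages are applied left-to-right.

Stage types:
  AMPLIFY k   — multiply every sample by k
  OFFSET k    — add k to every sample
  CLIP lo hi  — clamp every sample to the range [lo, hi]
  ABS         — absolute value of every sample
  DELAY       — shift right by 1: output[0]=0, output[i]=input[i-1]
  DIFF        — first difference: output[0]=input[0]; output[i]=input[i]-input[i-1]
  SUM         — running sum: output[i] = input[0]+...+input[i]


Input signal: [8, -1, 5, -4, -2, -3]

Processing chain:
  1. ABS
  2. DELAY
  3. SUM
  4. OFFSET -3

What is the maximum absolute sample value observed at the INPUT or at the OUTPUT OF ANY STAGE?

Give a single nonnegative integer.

Input: [8, -1, 5, -4, -2, -3] (max |s|=8)
Stage 1 (ABS): |8|=8, |-1|=1, |5|=5, |-4|=4, |-2|=2, |-3|=3 -> [8, 1, 5, 4, 2, 3] (max |s|=8)
Stage 2 (DELAY): [0, 8, 1, 5, 4, 2] = [0, 8, 1, 5, 4, 2] -> [0, 8, 1, 5, 4, 2] (max |s|=8)
Stage 3 (SUM): sum[0..0]=0, sum[0..1]=8, sum[0..2]=9, sum[0..3]=14, sum[0..4]=18, sum[0..5]=20 -> [0, 8, 9, 14, 18, 20] (max |s|=20)
Stage 4 (OFFSET -3): 0+-3=-3, 8+-3=5, 9+-3=6, 14+-3=11, 18+-3=15, 20+-3=17 -> [-3, 5, 6, 11, 15, 17] (max |s|=17)
Overall max amplitude: 20

Answer: 20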